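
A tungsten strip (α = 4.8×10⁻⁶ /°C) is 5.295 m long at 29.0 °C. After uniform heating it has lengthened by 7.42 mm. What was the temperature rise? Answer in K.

ΔT = 292 K

ΔL = αL₀ΔT ⇒ ΔT = ΔL / (αL₀)
ΔT = 7.42×10⁻³ m / (4.8×10⁻⁶ × 5.295 m) = 291.94 K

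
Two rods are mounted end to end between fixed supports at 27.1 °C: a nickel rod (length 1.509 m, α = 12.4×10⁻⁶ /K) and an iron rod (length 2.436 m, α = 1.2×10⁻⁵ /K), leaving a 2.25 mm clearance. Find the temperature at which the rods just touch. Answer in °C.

Gap closes when ΔL₁ + ΔL₂ = 2.25 mm = 2.25×10⁻³ m
(α₁L₁ + α₂L₂)ΔT = g
α₁L₁ + α₂L₂ = 12.4×10⁻⁶×1.509 + 1.2×10⁻⁵×2.436 = 4.79436×10⁻⁵ m/K
ΔT = 2.25×10⁻³ / 4.79436×10⁻⁵ = 46.930 K
T = 27.1 + 46.930 = 74.030 °C

T = 74.0 °C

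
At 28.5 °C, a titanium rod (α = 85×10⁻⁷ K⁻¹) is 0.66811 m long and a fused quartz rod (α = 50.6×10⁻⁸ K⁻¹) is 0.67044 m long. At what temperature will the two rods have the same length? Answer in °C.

T = 464.9 °C

L₁(1 + α₁ΔT) = L₂(1 + α₂ΔT) ⇒ ΔT = (L₂ − L₁)/(α₁L₁ − α₂L₂)
L₂ − L₁ = 0.67044 − 0.66811 = 2.33×10⁻³ m
α₁L₁ − α₂L₂ = 85×10⁻⁷×0.66811 − 50.6×10⁻⁸×0.67044 = 5.33969236×10⁻⁶ m/K
ΔT = 2.33×10⁻³ / 5.33969236×10⁻⁶ = 436.355 K
T = 28.5 + 436.355 = 464.855 °C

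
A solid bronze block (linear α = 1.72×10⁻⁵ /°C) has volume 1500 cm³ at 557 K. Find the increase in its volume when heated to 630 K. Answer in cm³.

Isotropic solid: β ≈ 3α = 5.2×10⁻⁵ /K; ΔT = 73 K
ΔV = 3αV₀ΔT = 3(1.72×10⁻⁵)(1500)(73) = 5.65 cm³

ΔV = 5.65 cm³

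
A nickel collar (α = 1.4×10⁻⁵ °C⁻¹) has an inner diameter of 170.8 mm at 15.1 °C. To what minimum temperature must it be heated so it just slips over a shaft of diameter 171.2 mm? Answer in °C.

Required Δd = 171.2 − 170.8 = 0.4 mm
Δd = αd₀ΔT ⇒ ΔT = Δd/(αd₀) = 0.4 / (1.4×10⁻⁵ × 170.8) = 167.28 K
T_min = 15.1 + 167.28 = 182.38 °C

T = 182 °C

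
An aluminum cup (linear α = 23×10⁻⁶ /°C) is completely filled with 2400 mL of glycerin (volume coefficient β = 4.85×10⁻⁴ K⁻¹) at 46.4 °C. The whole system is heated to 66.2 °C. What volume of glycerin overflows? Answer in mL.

19.8 mL

The cup also expands: β_container ≈ 3α = 6.9×10⁻⁵ /K
Net overflow = V₀(β_liq − 3α_cont)ΔT
β − 3α = 4.85×10⁻⁴ − 6.9×10⁻⁵ = 4.16×10⁻⁴ /K; ΔT = 19.8 K
ΔV = 2400 × 4.16×10⁻⁴ × 19.8 = 19.8 mL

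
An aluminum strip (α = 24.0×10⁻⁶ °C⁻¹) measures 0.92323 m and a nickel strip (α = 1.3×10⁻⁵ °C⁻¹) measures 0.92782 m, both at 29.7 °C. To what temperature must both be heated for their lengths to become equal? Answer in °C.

L₁(1 + α₁ΔT) = L₂(1 + α₂ΔT) ⇒ ΔT = (L₂ − L₁)/(α₁L₁ − α₂L₂)
L₂ − L₁ = 0.92782 − 0.92323 = 4.59×10⁻³ m
α₁L₁ − α₂L₂ = 24.0×10⁻⁶×0.92323 − 1.3×10⁻⁵×0.92782 = 1.009586×10⁻⁵ m/K
ΔT = 4.59×10⁻³ / 1.009586×10⁻⁵ = 454.642 K
T = 29.7 + 454.642 = 484.342 °C

T = 484.3 °C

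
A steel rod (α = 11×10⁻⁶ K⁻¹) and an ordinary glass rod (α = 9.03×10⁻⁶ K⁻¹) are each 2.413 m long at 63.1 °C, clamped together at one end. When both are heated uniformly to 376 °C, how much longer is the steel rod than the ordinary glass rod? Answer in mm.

1.49 mm

ΔT = 312.9 K
steel: ΔL = 11×10⁻⁶ × 2.413 m × 312.9 = 8.3053×10⁻³ m = 8.3053 mm
ordinary glass: ΔL = 9.03×10⁻⁶ × 2.413 m × 312.9 = 6.8179×10⁻³ m = 6.8179 mm
difference = 8.3053 − 6.8179 = 1.4874 mm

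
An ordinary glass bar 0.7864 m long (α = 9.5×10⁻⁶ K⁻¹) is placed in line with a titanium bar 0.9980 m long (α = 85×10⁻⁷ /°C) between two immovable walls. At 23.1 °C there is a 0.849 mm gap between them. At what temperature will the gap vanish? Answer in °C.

T = 76.3 °C

Gap closes when ΔL₁ + ΔL₂ = 0.849 mm = 8.49×10⁻⁴ m
(α₁L₁ + α₂L₂)ΔT = g
α₁L₁ + α₂L₂ = 9.5×10⁻⁶×0.7864 + 85×10⁻⁷×0.9980 = 1.59538×10⁻⁵ m/K
ΔT = 8.49×10⁻⁴ / 1.59538×10⁻⁵ = 53.216 K
T = 23.1 + 53.216 = 76.316 °C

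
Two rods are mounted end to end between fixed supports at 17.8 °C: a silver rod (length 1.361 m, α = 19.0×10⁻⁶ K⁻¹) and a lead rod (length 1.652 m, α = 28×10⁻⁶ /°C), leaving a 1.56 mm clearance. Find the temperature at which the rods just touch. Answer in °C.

T = 39.4 °C

α₁L₁ = 2.5859×10⁻⁵ m/K, α₂L₂ = 4.6256×10⁻⁵ m/K → total 7.2115×10⁻⁵ m/K
ΔT = g/(α₁L₁+α₂L₂) = 1.56×10⁻³ / 7.2115×10⁻⁵ = 21.632 K
T = 17.8 + 21.632 = 39.432 °C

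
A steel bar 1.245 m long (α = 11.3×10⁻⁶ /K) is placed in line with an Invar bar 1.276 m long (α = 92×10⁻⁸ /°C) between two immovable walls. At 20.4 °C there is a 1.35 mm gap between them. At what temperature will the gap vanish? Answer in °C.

α₁L₁ = 1.40685×10⁻⁵ m/K, α₂L₂ = 1.17392×10⁻⁶ m/K → total 1.524242×10⁻⁵ m/K
ΔT = g/(α₁L₁+α₂L₂) = 1.35×10⁻³ / 1.524242×10⁻⁵ = 88.57 K
T = 20.4 + 88.57 = 108.97 °C

T = 109 °C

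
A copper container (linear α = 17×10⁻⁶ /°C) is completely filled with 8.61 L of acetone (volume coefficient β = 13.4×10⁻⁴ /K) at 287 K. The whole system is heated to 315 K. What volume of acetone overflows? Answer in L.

The container also expands: β_container ≈ 3α = 5.1×10⁻⁵ /K
Net overflow = V₀(β_liq − 3α_cont)ΔT
β − 3α = 1.34×10⁻³ − 5.1×10⁻⁵ = 1.289×10⁻³ /K; ΔT = 28 K
ΔV = 8.61 × 1.289×10⁻³ × 28 = 0.311 L

0.311 L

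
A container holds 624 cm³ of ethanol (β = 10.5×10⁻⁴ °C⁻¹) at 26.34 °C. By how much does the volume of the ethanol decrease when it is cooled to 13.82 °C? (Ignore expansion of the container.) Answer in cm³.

|ΔT| = |13.82 − 26.34| = 12.52 K
ΔV = βV₀ΔT = (10.5×10⁻⁴)(624)(12.52) = 8.20 cm³

ΔV = 8.20 cm³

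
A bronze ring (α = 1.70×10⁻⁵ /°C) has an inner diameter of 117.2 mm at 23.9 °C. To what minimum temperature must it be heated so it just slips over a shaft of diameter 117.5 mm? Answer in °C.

Required Δd = 117.5 − 117.2 = 0.3 mm
Δd = αd₀ΔT ⇒ ΔT = Δd/(αd₀) = 0.3 / (1.70×10⁻⁵ × 117.2) = 150.57 K
T_min = 23.9 + 150.57 = 174.47 °C

T = 174 °C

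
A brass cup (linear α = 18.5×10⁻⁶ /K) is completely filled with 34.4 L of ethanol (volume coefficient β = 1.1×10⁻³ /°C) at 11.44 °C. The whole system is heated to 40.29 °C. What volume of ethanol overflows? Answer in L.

1.04 L

The cup also expands: β_container ≈ 3α = 5.55×10⁻⁵ /K
Net overflow = V₀(β_liq − 3α_cont)ΔT
β − 3α = 1.10×10⁻³ − 5.55×10⁻⁵ = 1.0445×10⁻³ /K; ΔT = 28.85 K
ΔV = 34.4 × 1.0445×10⁻³ × 28.85 = 1.04 L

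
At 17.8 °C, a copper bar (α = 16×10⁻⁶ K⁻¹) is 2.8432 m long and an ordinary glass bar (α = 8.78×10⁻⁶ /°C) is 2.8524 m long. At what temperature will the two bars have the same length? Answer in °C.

L₁(1 + α₁ΔT) = L₂(1 + α₂ΔT) ⇒ ΔT = (L₂ − L₁)/(α₁L₁ − α₂L₂)
L₂ − L₁ = 2.8524 − 2.8432 = 9.20×10⁻³ m
α₁L₁ − α₂L₂ = 16×10⁻⁶×2.8432 − 8.78×10⁻⁶×2.8524 = 2.0447128×10⁻⁵ m/K
ΔT = 9.20×10⁻³ / 2.0447128×10⁻⁵ = 449.941 K
T = 17.8 + 449.941 = 467.741 °C

T = 467.7 °C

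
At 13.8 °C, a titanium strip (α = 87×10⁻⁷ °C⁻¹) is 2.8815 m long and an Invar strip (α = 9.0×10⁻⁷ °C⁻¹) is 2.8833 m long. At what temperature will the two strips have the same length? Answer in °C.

Equal length when α₁L₁ΔT − α₂L₂ΔT = L₂ − L₁ = 1.80×10⁻³ m
α₁L₁ = 2.506905×10⁻⁵, α₂L₂ = 2.59497×10⁻⁶ → Δ(αL) = 2.247408×10⁻⁵ m/K
ΔT = 1.80×10⁻³ / 2.247408×10⁻⁵ = 80.0923 K, so T = 13.8 + 80.0923 = 93.8923 °C

T = 93.89 °C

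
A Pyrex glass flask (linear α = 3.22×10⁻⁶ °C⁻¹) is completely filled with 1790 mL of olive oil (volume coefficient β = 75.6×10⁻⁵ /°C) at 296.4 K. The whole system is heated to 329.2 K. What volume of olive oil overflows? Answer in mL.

43.8 mL

The flask also expands: β_container ≈ 3α = 9.66×10⁻⁶ /K
Net overflow = V₀(β_liq − 3α_cont)ΔT
β − 3α = 7.56×10⁻⁴ − 9.66×10⁻⁶ = 7.4634×10⁻⁴ /K; ΔT = 32.8 K
ΔV = 1790 × 7.4634×10⁻⁴ × 32.8 = 43.8 mL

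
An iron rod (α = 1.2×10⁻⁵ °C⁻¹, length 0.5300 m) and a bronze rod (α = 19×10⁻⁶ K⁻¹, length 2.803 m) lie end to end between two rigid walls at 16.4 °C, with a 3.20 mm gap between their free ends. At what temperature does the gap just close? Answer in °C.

Gap closes when ΔL₁ + ΔL₂ = 3.20 mm = 3.20×10⁻³ m
(α₁L₁ + α₂L₂)ΔT = g
α₁L₁ + α₂L₂ = 1.2×10⁻⁵×0.5300 + 19×10⁻⁶×2.803 = 5.9617×10⁻⁵ m/K
ΔT = 3.20×10⁻³ / 5.9617×10⁻⁵ = 53.676 K
T = 16.4 + 53.676 = 70.076 °C

T = 70.1 °C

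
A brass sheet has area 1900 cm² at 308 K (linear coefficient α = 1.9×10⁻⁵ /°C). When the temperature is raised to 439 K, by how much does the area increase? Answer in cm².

Area coefficient ≈ 2α; |ΔT| = 131 K
ΔA = 2αA₀ΔT = 2(1.9×10⁻⁵)(1900)(131) = 9.46 cm²

ΔA = 9.46 cm²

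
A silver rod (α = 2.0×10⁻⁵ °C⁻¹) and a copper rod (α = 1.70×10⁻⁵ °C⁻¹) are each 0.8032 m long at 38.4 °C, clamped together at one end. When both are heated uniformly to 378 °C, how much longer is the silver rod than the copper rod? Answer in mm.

ΔT = 339.6 K
silver: ΔL = 2.0×10⁻⁵ × 0.8032 m × 339.6 = 5.4553×10⁻³ m = 5.4553 mm
copper: ΔL = 1.70×10⁻⁵ × 0.8032 m × 339.6 = 4.6370×10⁻³ m = 4.6370 mm
difference = 5.4553 − 4.6370 = 0.8183 mm

0.818 mm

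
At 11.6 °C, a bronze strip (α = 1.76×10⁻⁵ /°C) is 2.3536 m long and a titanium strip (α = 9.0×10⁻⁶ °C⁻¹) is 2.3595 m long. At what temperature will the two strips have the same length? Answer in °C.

T = 303.9 °C

Equal length when α₁L₁ΔT − α₂L₂ΔT = L₂ − L₁ = 5.90×10⁻³ m
α₁L₁ = 4.142336×10⁻⁵, α₂L₂ = 2.12355×10⁻⁵ → Δ(αL) = 2.018786×10⁻⁵ m/K
ΔT = 5.90×10⁻³ / 2.018786×10⁻⁵ = 292.255 K, so T = 11.6 + 292.255 = 303.855 °C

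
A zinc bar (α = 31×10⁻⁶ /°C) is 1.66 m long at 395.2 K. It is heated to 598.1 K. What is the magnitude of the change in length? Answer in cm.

ΔL = 1.04 cm

|ΔT| = |598.1 − 395.2| = 202.9 K
ΔL = αL₀ΔT = (31×10⁻⁶)(1.66)(202.9) = 1.04×10⁻² m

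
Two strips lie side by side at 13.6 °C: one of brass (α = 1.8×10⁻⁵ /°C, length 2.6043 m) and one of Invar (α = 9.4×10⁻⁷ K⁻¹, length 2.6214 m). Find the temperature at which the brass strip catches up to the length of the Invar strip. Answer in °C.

L₁(1 + α₁ΔT) = L₂(1 + α₂ΔT) ⇒ ΔT = (L₂ − L₁)/(α₁L₁ − α₂L₂)
L₂ − L₁ = 2.6214 − 2.6043 = 1.71×10⁻² m
α₁L₁ − α₂L₂ = 1.8×10⁻⁵×2.6043 − 9.4×10⁻⁷×2.6214 = 4.4413284×10⁻⁵ m/K
ΔT = 1.71×10⁻² / 4.4413284×10⁻⁵ = 385.020 K
T = 13.6 + 385.020 = 398.620 °C

T = 398.6 °C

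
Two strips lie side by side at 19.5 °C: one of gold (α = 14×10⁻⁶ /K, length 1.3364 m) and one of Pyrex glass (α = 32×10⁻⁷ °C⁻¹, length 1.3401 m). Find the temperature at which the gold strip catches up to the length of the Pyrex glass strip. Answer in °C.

L₁(1 + α₁ΔT) = L₂(1 + α₂ΔT) ⇒ ΔT = (L₂ − L₁)/(α₁L₁ − α₂L₂)
L₂ − L₁ = 1.3401 − 1.3364 = 3.70×10⁻³ m
α₁L₁ − α₂L₂ = 14×10⁻⁶×1.3364 − 32×10⁻⁷×1.3401 = 1.442128×10⁻⁵ m/K
ΔT = 3.70×10⁻³ / 1.442128×10⁻⁵ = 256.565 K
T = 19.5 + 256.565 = 276.065 °C

T = 276.1 °C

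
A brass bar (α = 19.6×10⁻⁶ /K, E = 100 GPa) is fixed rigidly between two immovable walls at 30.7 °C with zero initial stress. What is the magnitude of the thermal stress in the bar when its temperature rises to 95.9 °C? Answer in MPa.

Fully constrained: the free strain ε = αΔT is blocked, so σ = Eε = EαΔT.
|ΔT| = 65.2 K
σ = 100×10⁹ × 19.6×10⁻⁶ × 65.2 = 1.28×10⁸ Pa

σ = 128 MPa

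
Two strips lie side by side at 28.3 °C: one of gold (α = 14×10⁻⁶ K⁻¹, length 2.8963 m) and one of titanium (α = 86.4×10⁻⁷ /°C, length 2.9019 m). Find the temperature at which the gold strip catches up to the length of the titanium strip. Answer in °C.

T = 390.2 °C

Equal length when α₁L₁ΔT − α₂L₂ΔT = L₂ − L₁ = 5.60×10⁻³ m
α₁L₁ = 4.05482×10⁻⁵, α₂L₂ = 2.5072416×10⁻⁵ → Δ(αL) = 1.5475784×10⁻⁵ m/K
ΔT = 5.60×10⁻³ / 1.5475784×10⁻⁵ = 361.856 K, so T = 28.3 + 361.856 = 390.156 °C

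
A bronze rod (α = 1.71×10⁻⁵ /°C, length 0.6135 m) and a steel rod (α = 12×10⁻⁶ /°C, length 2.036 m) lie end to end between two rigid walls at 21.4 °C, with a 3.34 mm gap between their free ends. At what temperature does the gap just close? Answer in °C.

Gap closes when ΔL₁ + ΔL₂ = 3.34 mm = 3.34×10⁻³ m
(α₁L₁ + α₂L₂)ΔT = g
α₁L₁ + α₂L₂ = 1.71×10⁻⁵×0.6135 + 12×10⁻⁶×2.036 = 3.492285×10⁻⁵ m/K
ΔT = 3.34×10⁻³ / 3.492285×10⁻⁵ = 95.64 K
T = 21.4 + 95.64 = 117.04 °C

T = 117 °C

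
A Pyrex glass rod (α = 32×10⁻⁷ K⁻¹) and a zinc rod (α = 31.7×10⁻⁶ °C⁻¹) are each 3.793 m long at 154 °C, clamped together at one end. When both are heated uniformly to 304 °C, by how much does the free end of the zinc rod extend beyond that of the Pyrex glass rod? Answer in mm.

ΔT = 150 K
Pyrex glass: ΔL = 32×10⁻⁷ × 3.793 m × 150 = 1.8206×10⁻³ m = 1.8206 mm
zinc: ΔL = 31.7×10⁻⁶ × 3.793 m × 150 = 1.8036×10⁻² m = 18.036 mm
difference = 18.036 − 1.8206 = 16.2154 mm

16.2 mm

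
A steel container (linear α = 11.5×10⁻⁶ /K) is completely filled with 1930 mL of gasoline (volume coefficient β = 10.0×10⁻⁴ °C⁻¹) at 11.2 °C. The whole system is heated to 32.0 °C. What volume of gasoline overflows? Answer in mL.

The container also expands: β_container ≈ 3α = 3.45×10⁻⁵ /K
Net overflow = V₀(β_liq − 3α_cont)ΔT
β − 3α = 1.00×10⁻³ − 3.45×10⁻⁵ = 9.655×10⁻⁴ /K; ΔT = 20.8 K
ΔV = 1930 × 9.655×10⁻⁴ × 20.8 = 38.8 mL

38.8 mL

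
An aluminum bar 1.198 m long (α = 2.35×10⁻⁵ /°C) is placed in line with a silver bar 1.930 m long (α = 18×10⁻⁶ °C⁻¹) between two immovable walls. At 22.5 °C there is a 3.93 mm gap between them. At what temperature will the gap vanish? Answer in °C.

α₁L₁ = 2.8153×10⁻⁵ m/K, α₂L₂ = 3.474×10⁻⁵ m/K → total 6.2893×10⁻⁵ m/K
ΔT = g/(α₁L₁+α₂L₂) = 3.93×10⁻³ / 6.2893×10⁻⁵ = 62.487 K
T = 22.5 + 62.487 = 84.987 °C

T = 85.0 °C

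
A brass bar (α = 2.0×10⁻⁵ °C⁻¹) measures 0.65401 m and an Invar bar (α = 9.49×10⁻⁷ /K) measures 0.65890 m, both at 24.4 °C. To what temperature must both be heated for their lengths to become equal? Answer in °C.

T = 417.0 °C

Equal length when α₁L₁ΔT − α₂L₂ΔT = L₂ − L₁ = 4.89×10⁻³ m
α₁L₁ = 1.30802×10⁻⁵, α₂L₂ = 6.252961×10⁻⁷ → Δ(αL) = 1.24549039×10⁻⁵ m/K
ΔT = 4.89×10⁻³ / 1.24549039×10⁻⁵ = 392.616 K, so T = 24.4 + 392.616 = 417.016 °C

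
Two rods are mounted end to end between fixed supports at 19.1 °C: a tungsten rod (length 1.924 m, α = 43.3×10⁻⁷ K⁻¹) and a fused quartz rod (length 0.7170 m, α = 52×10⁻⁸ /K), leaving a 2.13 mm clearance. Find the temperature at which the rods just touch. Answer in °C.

T = 264 °C

Gap closes when ΔL₁ + ΔL₂ = 2.13 mm = 2.13×10⁻³ m
(α₁L₁ + α₂L₂)ΔT = g
α₁L₁ + α₂L₂ = 43.3×10⁻⁷×1.924 + 52×10⁻⁸×0.7170 = 8.70376×10⁻⁶ m/K
ΔT = 2.13×10⁻³ / 8.70376×10⁻⁶ = 244.72 K
T = 19.1 + 244.72 = 263.82 °C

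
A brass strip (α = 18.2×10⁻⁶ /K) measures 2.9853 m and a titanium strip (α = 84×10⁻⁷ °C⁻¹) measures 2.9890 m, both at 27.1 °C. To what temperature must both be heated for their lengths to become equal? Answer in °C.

Equal length when α₁L₁ΔT − α₂L₂ΔT = L₂ − L₁ = 3.70×10⁻³ m
α₁L₁ = 5.433246×10⁻⁵, α₂L₂ = 2.51076×10⁻⁵ → Δ(αL) = 2.922486×10⁻⁵ m/K
ΔT = 3.70×10⁻³ / 2.922486×10⁻⁵ = 126.605 K, so T = 27.1 + 126.605 = 153.705 °C

T = 153.7 °C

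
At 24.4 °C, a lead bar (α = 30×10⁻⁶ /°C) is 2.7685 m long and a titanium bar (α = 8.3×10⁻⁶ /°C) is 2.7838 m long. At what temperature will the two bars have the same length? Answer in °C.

T = 279.6 °C

Equal length when α₁L₁ΔT − α₂L₂ΔT = L₂ − L₁ = 1.53×10⁻² m
α₁L₁ = 8.3055×10⁻⁵, α₂L₂ = 2.310554×10⁻⁵ → Δ(αL) = 5.994946×10⁻⁵ m/K
ΔT = 1.53×10⁻² / 5.994946×10⁻⁵ = 255.215 K, so T = 24.4 + 255.215 = 279.615 °C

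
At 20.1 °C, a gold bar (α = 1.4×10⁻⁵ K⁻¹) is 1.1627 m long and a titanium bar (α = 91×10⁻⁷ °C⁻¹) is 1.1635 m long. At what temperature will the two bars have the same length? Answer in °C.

T = 160.7 °C

L₁(1 + α₁ΔT) = L₂(1 + α₂ΔT) ⇒ ΔT = (L₂ − L₁)/(α₁L₁ − α₂L₂)
L₂ − L₁ = 1.1635 − 1.1627 = 8.00×10⁻⁴ m
α₁L₁ − α₂L₂ = 1.4×10⁻⁵×1.1627 − 91×10⁻⁷×1.1635 = 5.68995×10⁻⁶ m/K
ΔT = 8.00×10⁻⁴ / 5.68995×10⁻⁶ = 140.599 K
T = 20.1 + 140.599 = 160.699 °C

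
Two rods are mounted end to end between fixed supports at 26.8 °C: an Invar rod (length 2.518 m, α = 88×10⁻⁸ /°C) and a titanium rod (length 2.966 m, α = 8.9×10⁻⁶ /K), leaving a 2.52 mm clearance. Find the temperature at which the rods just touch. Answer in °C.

α₁L₁ = 2.21584×10⁻⁶ m/K, α₂L₂ = 2.63974×10⁻⁵ m/K → total 2.861324×10⁻⁵ m/K
ΔT = g/(α₁L₁+α₂L₂) = 2.52×10⁻³ / 2.861324×10⁻⁵ = 88.07 K
T = 26.8 + 88.07 = 114.87 °C

T = 115 °C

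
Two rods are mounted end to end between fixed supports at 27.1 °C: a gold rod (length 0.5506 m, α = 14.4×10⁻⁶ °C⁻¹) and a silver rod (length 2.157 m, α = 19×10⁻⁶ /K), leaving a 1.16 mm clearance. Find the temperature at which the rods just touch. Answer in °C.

α₁L₁ = 7.92864×10⁻⁶ m/K, α₂L₂ = 4.0983×10⁻⁵ m/K → total 4.891164×10⁻⁵ m/K
ΔT = g/(α₁L₁+α₂L₂) = 1.16×10⁻³ / 4.891164×10⁻⁵ = 23.716 K
T = 27.1 + 23.716 = 50.816 °C

T = 50.8 °C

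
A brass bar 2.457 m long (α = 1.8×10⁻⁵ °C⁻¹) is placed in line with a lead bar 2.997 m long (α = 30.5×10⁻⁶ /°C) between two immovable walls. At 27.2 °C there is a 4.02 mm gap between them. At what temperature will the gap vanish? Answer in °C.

T = 56.8 °C

α₁L₁ = 4.4226×10⁻⁵ m/K, α₂L₂ = 9.14085×10⁻⁵ m/K → total 1.356345×10⁻⁴ m/K
ΔT = g/(α₁L₁+α₂L₂) = 4.02×10⁻³ / 1.356345×10⁻⁴ = 29.638 K
T = 27.2 + 29.638 = 56.838 °C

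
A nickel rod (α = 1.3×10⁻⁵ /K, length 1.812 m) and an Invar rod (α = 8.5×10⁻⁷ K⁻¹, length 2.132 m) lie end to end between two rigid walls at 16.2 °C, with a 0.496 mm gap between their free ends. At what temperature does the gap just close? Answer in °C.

α₁L₁ = 2.3556×10⁻⁵ m/K, α₂L₂ = 1.8122×10⁻⁶ m/K → total 2.53682×10⁻⁵ m/K
ΔT = g/(α₁L₁+α₂L₂) = 4.96×10⁻⁴ / 2.53682×10⁻⁵ = 19.552 K
T = 16.2 + 19.552 = 35.752 °C

T = 35.8 °C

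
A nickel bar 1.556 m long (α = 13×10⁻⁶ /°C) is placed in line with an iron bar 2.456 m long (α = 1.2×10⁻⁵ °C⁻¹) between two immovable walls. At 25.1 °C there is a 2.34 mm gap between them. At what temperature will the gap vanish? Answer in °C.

Gap closes when ΔL₁ + ΔL₂ = 2.34 mm = 2.34×10⁻³ m
(α₁L₁ + α₂L₂)ΔT = g
α₁L₁ + α₂L₂ = 13×10⁻⁶×1.556 + 1.2×10⁻⁵×2.456 = 4.97×10⁻⁵ m/K
ΔT = 2.34×10⁻³ / 4.97×10⁻⁵ = 47.082 K
T = 25.1 + 47.082 = 72.182 °C

T = 72.2 °C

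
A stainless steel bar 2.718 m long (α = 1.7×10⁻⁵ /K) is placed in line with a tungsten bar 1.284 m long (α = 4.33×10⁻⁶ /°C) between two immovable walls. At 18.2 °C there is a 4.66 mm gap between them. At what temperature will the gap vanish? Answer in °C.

T = 108 °C

α₁L₁ = 4.6206×10⁻⁵ m/K, α₂L₂ = 5.55972×10⁻⁶ m/K → total 5.176572×10⁻⁵ m/K
ΔT = g/(α₁L₁+α₂L₂) = 4.66×10⁻³ / 5.176572×10⁻⁵ = 90.02 K
T = 18.2 + 90.02 = 108.22 °C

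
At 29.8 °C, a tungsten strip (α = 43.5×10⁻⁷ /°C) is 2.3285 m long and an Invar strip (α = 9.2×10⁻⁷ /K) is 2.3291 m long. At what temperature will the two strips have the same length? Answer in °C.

T = 104.9 °C

L₁(1 + α₁ΔT) = L₂(1 + α₂ΔT) ⇒ ΔT = (L₂ − L₁)/(α₁L₁ − α₂L₂)
L₂ − L₁ = 2.3291 − 2.3285 = 6.00×10⁻⁴ m
α₁L₁ − α₂L₂ = 43.5×10⁻⁷×2.3285 − 9.2×10⁻⁷×2.3291 = 7.986203×10⁻⁶ m/K
ΔT = 6.00×10⁻⁴ / 7.986203×10⁻⁶ = 75.130 K
T = 29.8 + 75.130 = 104.930 °C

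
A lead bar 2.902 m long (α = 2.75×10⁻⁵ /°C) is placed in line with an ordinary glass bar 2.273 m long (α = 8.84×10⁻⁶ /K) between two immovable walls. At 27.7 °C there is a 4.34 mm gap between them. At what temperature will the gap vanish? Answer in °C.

α₁L₁ = 7.9805×10⁻⁵ m/K, α₂L₂ = 2.009332×10⁻⁵ m/K → total 9.989832×10⁻⁵ m/K
ΔT = g/(α₁L₁+α₂L₂) = 4.34×10⁻³ / 9.989832×10⁻⁵ = 43.444 K
T = 27.7 + 43.444 = 71.144 °C

T = 71.1 °C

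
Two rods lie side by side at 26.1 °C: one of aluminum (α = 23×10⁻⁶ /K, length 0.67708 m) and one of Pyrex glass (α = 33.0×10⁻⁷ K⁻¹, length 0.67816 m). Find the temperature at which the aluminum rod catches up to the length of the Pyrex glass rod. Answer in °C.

L₁(1 + α₁ΔT) = L₂(1 + α₂ΔT) ⇒ ΔT = (L₂ − L₁)/(α₁L₁ − α₂L₂)
L₂ − L₁ = 0.67816 − 0.67708 = 1.08×10⁻³ m
α₁L₁ − α₂L₂ = 23×10⁻⁶×0.67708 − 33.0×10⁻⁷×0.67816 = 1.3334912×10⁻⁵ m/K
ΔT = 1.08×10⁻³ / 1.3334912×10⁻⁵ = 80.990 K
T = 26.1 + 80.990 = 107.090 °C

T = 107.1 °C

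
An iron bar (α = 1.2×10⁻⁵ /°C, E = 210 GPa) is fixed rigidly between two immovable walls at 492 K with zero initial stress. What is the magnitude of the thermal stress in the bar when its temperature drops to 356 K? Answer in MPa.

σ = 343 MPa

Fully constrained: the free strain ε = αΔT is blocked, so σ = Eε = EαΔT.
|ΔT| = 136 K
σ = 210×10⁹ × 1.2×10⁻⁵ × 136 = 3.43×10⁸ Pa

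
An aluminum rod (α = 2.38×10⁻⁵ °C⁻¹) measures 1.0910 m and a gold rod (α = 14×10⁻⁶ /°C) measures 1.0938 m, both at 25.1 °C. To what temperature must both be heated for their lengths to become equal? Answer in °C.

T = 287.9 °C

Equal length when α₁L₁ΔT − α₂L₂ΔT = L₂ − L₁ = 2.80×10⁻³ m
α₁L₁ = 2.59658×10⁻⁵, α₂L₂ = 1.53132×10⁻⁵ → Δ(αL) = 1.06526×10⁻⁵ m/K
ΔT = 2.80×10⁻³ / 1.06526×10⁻⁵ = 262.847 K, so T = 25.1 + 262.847 = 287.947 °C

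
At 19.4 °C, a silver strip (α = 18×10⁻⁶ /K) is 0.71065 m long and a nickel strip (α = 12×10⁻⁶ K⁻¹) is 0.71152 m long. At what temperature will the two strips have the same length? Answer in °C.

T = 223.9 °C

Equal length when α₁L₁ΔT − α₂L₂ΔT = L₂ − L₁ = 8.70×10⁻⁴ m
α₁L₁ = 1.27917×10⁻⁵, α₂L₂ = 8.53824×10⁻⁶ → Δ(αL) = 4.25346×10⁻⁶ m/K
ΔT = 8.70×10⁻⁴ / 4.25346×10⁻⁶ = 204.539 K, so T = 19.4 + 204.539 = 223.939 °C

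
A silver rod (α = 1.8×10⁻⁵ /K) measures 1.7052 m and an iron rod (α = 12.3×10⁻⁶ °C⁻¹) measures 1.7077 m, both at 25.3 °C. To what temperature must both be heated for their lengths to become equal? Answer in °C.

T = 283.3 °C

Equal length when α₁L₁ΔT − α₂L₂ΔT = L₂ − L₁ = 2.50×10⁻³ m
α₁L₁ = 3.06936×10⁻⁵, α₂L₂ = 2.100471×10⁻⁵ → Δ(αL) = 9.68889×10⁻⁶ m/K
ΔT = 2.50×10⁻³ / 9.68889×10⁻⁶ = 258.027 K, so T = 25.3 + 258.027 = 283.327 °C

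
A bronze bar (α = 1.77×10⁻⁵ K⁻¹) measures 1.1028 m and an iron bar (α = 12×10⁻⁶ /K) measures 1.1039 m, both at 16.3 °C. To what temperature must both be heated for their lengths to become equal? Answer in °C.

T = 191.7 °C

L₁(1 + α₁ΔT) = L₂(1 + α₂ΔT) ⇒ ΔT = (L₂ − L₁)/(α₁L₁ − α₂L₂)
L₂ − L₁ = 1.1039 − 1.1028 = 1.10×10⁻³ m
α₁L₁ − α₂L₂ = 1.77×10⁻⁵×1.1028 − 12×10⁻⁶×1.1039 = 6.27276×10⁻⁶ m/K
ΔT = 1.10×10⁻³ / 6.27276×10⁻⁶ = 175.361 K
T = 16.3 + 175.361 = 191.661 °C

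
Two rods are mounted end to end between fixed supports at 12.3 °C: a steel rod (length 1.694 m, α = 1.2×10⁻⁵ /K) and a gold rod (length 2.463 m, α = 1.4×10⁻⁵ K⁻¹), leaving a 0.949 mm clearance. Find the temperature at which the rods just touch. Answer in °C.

T = 29.6 °C

α₁L₁ = 2.0328×10⁻⁵ m/K, α₂L₂ = 3.4482×10⁻⁵ m/K → total 5.481×10⁻⁵ m/K
ΔT = g/(α₁L₁+α₂L₂) = 9.49×10⁻⁴ / 5.481×10⁻⁵ = 17.314 K
T = 12.3 + 17.314 = 29.614 °C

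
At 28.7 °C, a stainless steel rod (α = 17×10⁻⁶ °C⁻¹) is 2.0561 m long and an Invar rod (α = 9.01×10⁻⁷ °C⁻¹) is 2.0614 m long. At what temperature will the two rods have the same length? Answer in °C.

Equal length when α₁L₁ΔT − α₂L₂ΔT = L₂ − L₁ = 5.30×10⁻³ m
α₁L₁ = 3.49537×10⁻⁵, α₂L₂ = 1.8573214×10⁻⁶ → Δ(αL) = 3.30963786×10⁻⁵ m/K
ΔT = 5.30×10⁻³ / 3.30963786×10⁻⁵ = 160.138 K, so T = 28.7 + 160.138 = 188.838 °C

T = 188.8 °C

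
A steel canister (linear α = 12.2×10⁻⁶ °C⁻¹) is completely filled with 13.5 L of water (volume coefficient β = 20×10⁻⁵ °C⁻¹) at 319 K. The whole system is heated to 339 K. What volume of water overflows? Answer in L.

The canister also expands: β_container ≈ 3α = 3.66×10⁻⁵ /K
Net overflow = V₀(β_liq − 3α_cont)ΔT
β − 3α = 2.00×10⁻⁴ − 3.66×10⁻⁵ = 1.634×10⁻⁴ /K; ΔT = 20 K
ΔV = 13.5 × 1.634×10⁻⁴ × 20 = 0.0441 L

0.0441 L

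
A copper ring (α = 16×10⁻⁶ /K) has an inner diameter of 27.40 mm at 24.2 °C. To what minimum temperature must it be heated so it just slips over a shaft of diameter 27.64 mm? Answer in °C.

T = 572 °C

Required Δd = 27.64 − 27.40 = 0.24 mm
Δd = αd₀ΔT ⇒ ΔT = Δd/(αd₀) = 0.24 / (16×10⁻⁶ × 27.40) = 547.45 K
T_min = 24.2 + 547.45 = 571.65 °C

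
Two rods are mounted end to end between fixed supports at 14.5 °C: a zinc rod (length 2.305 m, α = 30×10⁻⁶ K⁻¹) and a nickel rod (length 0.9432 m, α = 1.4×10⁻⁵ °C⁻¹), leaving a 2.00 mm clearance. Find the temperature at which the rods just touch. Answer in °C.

T = 38.8 °C

α₁L₁ = 6.915×10⁻⁵ m/K, α₂L₂ = 1.32048×10⁻⁵ m/K → total 8.23548×10⁻⁵ m/K
ΔT = g/(α₁L₁+α₂L₂) = 2.00×10⁻³ / 8.23548×10⁻⁵ = 24.285 K
T = 14.5 + 24.285 = 38.785 °C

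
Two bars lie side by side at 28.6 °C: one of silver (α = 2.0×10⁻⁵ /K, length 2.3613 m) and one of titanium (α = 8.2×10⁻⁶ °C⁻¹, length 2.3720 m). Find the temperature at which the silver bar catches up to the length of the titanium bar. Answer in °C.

L₁(1 + α₁ΔT) = L₂(1 + α₂ΔT) ⇒ ΔT = (L₂ − L₁)/(α₁L₁ − α₂L₂)
L₂ − L₁ = 2.3720 − 2.3613 = 1.07×10⁻² m
α₁L₁ − α₂L₂ = 2.0×10⁻⁵×2.3613 − 8.2×10⁻⁶×2.3720 = 2.77756×10⁻⁵ m/K
ΔT = 1.07×10⁻² / 2.77756×10⁻⁵ = 385.230 K
T = 28.6 + 385.230 = 413.830 °C

T = 413.8 °C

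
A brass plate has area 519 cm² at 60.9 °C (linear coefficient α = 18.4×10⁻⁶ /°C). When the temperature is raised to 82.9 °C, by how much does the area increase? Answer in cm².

Area coefficient ≈ 2α; |ΔT| = 22.0 K
ΔA = 2αA₀ΔT = 2(18.4×10⁻⁶)(519)(22.0) = 0.420 cm²

ΔA = 0.420 cm²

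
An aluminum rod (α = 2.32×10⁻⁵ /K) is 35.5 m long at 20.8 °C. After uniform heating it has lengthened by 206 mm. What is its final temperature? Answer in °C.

T = 271 °C

ΔL = αL₀ΔT ⇒ ΔT = ΔL / (αL₀)
ΔT = 206×10⁻³ m / (2.32×10⁻⁵ × 35.5 m) = 250.12 K
T = 20.8 + 250.12 = 270.92 °C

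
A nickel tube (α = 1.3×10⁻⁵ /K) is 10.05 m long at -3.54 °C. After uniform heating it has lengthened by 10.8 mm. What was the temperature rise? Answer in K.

ΔT = 82.7 K

ΔL = αL₀ΔT ⇒ ΔT = ΔL / (αL₀)
ΔT = 10.8×10⁻³ m / (1.3×10⁻⁵ × 10.05 m) = 82.664 K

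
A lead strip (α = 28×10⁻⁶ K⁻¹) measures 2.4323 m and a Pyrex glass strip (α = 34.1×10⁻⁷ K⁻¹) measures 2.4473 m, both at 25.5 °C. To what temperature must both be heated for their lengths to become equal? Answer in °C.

Equal length when α₁L₁ΔT − α₂L₂ΔT = L₂ − L₁ = 1.50×10⁻² m
α₁L₁ = 6.81044×10⁻⁵, α₂L₂ = 8.345293×10⁻⁶ → Δ(αL) = 5.9759107×10⁻⁵ m/K
ΔT = 1.50×10⁻² / 5.9759107×10⁻⁵ = 251.008 K, so T = 25.5 + 251.008 = 276.508 °C

T = 276.5 °C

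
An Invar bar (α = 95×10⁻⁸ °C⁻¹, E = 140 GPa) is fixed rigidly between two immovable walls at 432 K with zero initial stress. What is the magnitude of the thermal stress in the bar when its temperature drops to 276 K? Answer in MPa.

Fully constrained: the free strain ε = αΔT is blocked, so σ = Eε = EαΔT.
|ΔT| = 156 K
σ = 140×10⁹ × 95×10⁻⁸ × 156 = 2.07×10⁷ Pa

σ = 20.7 MPa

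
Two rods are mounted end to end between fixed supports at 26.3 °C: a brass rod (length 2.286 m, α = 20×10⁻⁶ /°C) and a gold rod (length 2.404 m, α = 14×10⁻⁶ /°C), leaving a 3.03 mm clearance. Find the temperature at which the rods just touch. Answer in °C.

Gap closes when ΔL₁ + ΔL₂ = 3.03 mm = 3.03×10⁻³ m
(α₁L₁ + α₂L₂)ΔT = g
α₁L₁ + α₂L₂ = 20×10⁻⁶×2.286 + 14×10⁻⁶×2.404 = 7.9376×10⁻⁵ m/K
ΔT = 3.03×10⁻³ / 7.9376×10⁻⁵ = 38.173 K
T = 26.3 + 38.173 = 64.473 °C

T = 64.5 °C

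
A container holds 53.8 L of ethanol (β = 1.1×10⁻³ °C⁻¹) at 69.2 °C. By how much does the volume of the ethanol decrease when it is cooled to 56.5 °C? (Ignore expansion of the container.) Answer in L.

|ΔT| = |56.5 − 69.2| = 12.7 K
ΔV = βV₀ΔT = (1.1×10⁻³)(53.8)(12.7) = 0.752 L

ΔV = 0.752 L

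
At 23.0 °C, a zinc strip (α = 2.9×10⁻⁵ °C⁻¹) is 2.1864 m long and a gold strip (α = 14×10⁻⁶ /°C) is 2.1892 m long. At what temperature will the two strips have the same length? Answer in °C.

T = 108.5 °C

L₁(1 + α₁ΔT) = L₂(1 + α₂ΔT) ⇒ ΔT = (L₂ − L₁)/(α₁L₁ − α₂L₂)
L₂ − L₁ = 2.1892 − 2.1864 = 2.80×10⁻³ m
α₁L₁ − α₂L₂ = 2.9×10⁻⁵×2.1864 − 14×10⁻⁶×2.1892 = 3.27568×10⁻⁵ m/K
ΔT = 2.80×10⁻³ / 3.27568×10⁻⁵ = 85.478 K
T = 23.0 + 85.478 = 108.478 °C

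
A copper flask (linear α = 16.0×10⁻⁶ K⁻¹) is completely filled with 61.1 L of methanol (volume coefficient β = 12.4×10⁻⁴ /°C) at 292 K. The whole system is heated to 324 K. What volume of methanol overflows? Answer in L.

The flask also expands: β_container ≈ 3α = 4.8×10⁻⁵ /K
Net overflow = V₀(β_liq − 3α_cont)ΔT
β − 3α = 1.24×10⁻³ − 4.8×10⁻⁵ = 1.192×10⁻³ /K; ΔT = 32 K
ΔV = 61.1 × 1.192×10⁻³ × 32 = 2.33 L

2.33 L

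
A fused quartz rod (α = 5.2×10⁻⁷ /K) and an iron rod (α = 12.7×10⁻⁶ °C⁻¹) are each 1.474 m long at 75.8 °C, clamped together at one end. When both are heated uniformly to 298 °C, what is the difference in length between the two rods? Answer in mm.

3.99 mm

ΔT = 222.2 K
fused quartz: ΔL = 5.2×10⁻⁷ × 1.474 m × 222.2 = 1.7031×10⁻⁴ m = 0.17031 mm
iron: ΔL = 12.7×10⁻⁶ × 1.474 m × 222.2 = 4.1595×10⁻³ m = 4.1595 mm
difference = 4.1595 − 0.17031 = 3.98919 mm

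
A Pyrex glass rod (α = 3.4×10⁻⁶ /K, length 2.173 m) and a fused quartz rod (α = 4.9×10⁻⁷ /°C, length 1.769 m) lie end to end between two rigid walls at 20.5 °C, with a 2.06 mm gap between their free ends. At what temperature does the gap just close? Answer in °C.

α₁L₁ = 7.3882×10⁻⁶ m/K, α₂L₂ = 8.6681×10⁻⁷ m/K → total 8.25501×10⁻⁶ m/K
ΔT = g/(α₁L₁+α₂L₂) = 2.06×10⁻³ / 8.25501×10⁻⁶ = 249.55 K
T = 20.5 + 249.55 = 270.05 °C

T = 270 °C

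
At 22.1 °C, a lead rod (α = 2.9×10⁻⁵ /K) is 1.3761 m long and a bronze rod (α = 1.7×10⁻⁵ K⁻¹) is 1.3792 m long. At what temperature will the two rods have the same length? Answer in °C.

L₁(1 + α₁ΔT) = L₂(1 + α₂ΔT) ⇒ ΔT = (L₂ − L₁)/(α₁L₁ − α₂L₂)
L₂ − L₁ = 1.3792 − 1.3761 = 3.10×10⁻³ m
α₁L₁ − α₂L₂ = 2.9×10⁻⁵×1.3761 − 1.7×10⁻⁵×1.3792 = 1.64605×10⁻⁵ m/K
ΔT = 3.10×10⁻³ / 1.64605×10⁻⁵ = 188.330 K
T = 22.1 + 188.330 = 210.430 °C

T = 210.4 °C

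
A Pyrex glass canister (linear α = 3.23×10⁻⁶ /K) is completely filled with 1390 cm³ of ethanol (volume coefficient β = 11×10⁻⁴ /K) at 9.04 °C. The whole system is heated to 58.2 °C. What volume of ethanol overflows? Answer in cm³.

The canister also expands: β_container ≈ 3α = 9.69×10⁻⁶ /K
Net overflow = V₀(β_liq − 3α_cont)ΔT
β − 3α = 1.10×10⁻³ − 9.69×10⁻⁶ = 1.09031×10⁻³ /K; ΔT = 49.16 K
ΔV = 1390 × 1.09031×10⁻³ × 49.16 = 74.5 cm³

74.5 cm³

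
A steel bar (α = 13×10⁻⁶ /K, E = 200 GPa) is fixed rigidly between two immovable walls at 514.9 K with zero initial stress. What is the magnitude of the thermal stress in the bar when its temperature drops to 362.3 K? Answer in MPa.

Fully constrained: the free strain ε = αΔT is blocked, so σ = Eε = EαΔT.
|ΔT| = 152.6 K
σ = 200×10⁹ × 13×10⁻⁶ × 152.6 = 3.97×10⁸ Pa

σ = 397 MPa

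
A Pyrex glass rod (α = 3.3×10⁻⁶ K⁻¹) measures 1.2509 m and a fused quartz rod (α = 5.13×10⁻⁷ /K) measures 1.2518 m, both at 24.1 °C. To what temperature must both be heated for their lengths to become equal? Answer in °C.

T = 282.3 °C

L₁(1 + α₁ΔT) = L₂(1 + α₂ΔT) ⇒ ΔT = (L₂ − L₁)/(α₁L₁ − α₂L₂)
L₂ − L₁ = 1.2518 − 1.2509 = 9.00×10⁻⁴ m
α₁L₁ − α₂L₂ = 3.3×10⁻⁶×1.2509 − 5.13×10⁻⁷×1.2518 = 3.4857966×10⁻⁶ m/K
ΔT = 9.00×10⁻⁴ / 3.4857966×10⁻⁶ = 258.191 K
T = 24.1 + 258.191 = 282.291 °C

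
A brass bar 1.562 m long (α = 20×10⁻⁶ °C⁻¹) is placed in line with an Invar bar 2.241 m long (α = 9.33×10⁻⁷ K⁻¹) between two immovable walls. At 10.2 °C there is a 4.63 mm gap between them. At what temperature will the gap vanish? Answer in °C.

T = 149 °C

Gap closes when ΔL₁ + ΔL₂ = 4.63 mm = 4.63×10⁻³ m
(α₁L₁ + α₂L₂)ΔT = g
α₁L₁ + α₂L₂ = 20×10⁻⁶×1.562 + 9.33×10⁻⁷×2.241 = 3.3330853×10⁻⁵ m/K
ΔT = 4.63×10⁻³ / 3.3330853×10⁻⁵ = 138.91 K
T = 10.2 + 138.91 = 149.11 °C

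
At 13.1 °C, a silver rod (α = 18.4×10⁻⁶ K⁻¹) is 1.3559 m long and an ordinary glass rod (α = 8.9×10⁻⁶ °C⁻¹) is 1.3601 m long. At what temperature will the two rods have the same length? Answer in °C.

T = 340.1 °C

L₁(1 + α₁ΔT) = L₂(1 + α₂ΔT) ⇒ ΔT = (L₂ − L₁)/(α₁L₁ − α₂L₂)
L₂ − L₁ = 1.3601 − 1.3559 = 4.20×10⁻³ m
α₁L₁ − α₂L₂ = 18.4×10⁻⁶×1.3559 − 8.9×10⁻⁶×1.3601 = 1.284367×10⁻⁵ m/K
ΔT = 4.20×10⁻³ / 1.284367×10⁻⁵ = 327.009 K
T = 13.1 + 327.009 = 340.109 °C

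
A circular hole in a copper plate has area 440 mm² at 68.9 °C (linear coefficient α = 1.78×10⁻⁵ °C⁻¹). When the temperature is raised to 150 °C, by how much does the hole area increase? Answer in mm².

Area coefficient ≈ 2α; |ΔT| = 81.1 K
ΔA = 2αA₀ΔT = 2(1.78×10⁻⁵)(440)(81.1) = 1.27 mm²

ΔA = 1.27 mm²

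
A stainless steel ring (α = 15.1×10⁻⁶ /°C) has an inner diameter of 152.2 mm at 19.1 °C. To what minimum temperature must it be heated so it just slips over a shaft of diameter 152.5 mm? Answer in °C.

T = 150 °C

Required Δd = 152.5 − 152.2 = 0.3 mm
Δd = αd₀ΔT ⇒ ΔT = Δd/(αd₀) = 0.3 / (15.1×10⁻⁶ × 152.2) = 130.54 K
T_min = 19.1 + 130.54 = 149.64 °C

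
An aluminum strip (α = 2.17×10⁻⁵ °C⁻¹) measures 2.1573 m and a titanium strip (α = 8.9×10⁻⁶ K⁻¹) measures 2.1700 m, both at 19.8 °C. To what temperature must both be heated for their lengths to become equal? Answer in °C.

Equal length when α₁L₁ΔT − α₂L₂ΔT = L₂ − L₁ = 1.27×10⁻² m
α₁L₁ = 4.681341×10⁻⁵, α₂L₂ = 1.9313×10⁻⁵ → Δ(αL) = 2.750041×10⁻⁵ m/K
ΔT = 1.27×10⁻² / 2.750041×10⁻⁵ = 461.811 K, so T = 19.8 + 461.811 = 481.611 °C

T = 481.6 °C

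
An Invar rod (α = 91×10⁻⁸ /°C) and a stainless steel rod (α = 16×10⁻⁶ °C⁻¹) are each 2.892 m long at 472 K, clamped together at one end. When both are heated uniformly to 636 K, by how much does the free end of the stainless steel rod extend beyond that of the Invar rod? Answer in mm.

ΔT = 164 K
Invar: ΔL = 91×10⁻⁸ × 2.892 m × 164 = 4.3160×10⁻⁴ m = 0.43160 mm
stainless steel: ΔL = 16×10⁻⁶ × 2.892 m × 164 = 7.5886×10⁻³ m = 7.5886 mm
difference = 7.5886 − 0.43160 = 7.1570 mm

7.16 mm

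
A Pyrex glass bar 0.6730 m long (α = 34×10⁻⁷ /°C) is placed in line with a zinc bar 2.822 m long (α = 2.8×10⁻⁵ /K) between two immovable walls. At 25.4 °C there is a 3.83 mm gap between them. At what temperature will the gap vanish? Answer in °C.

Gap closes when ΔL₁ + ΔL₂ = 3.83 mm = 3.83×10⁻³ m
(α₁L₁ + α₂L₂)ΔT = g
α₁L₁ + α₂L₂ = 34×10⁻⁷×0.6730 + 2.8×10⁻⁵×2.822 = 8.13042×10⁻⁵ m/K
ΔT = 3.83×10⁻³ / 8.13042×10⁻⁵ = 47.107 K
T = 25.4 + 47.107 = 72.507 °C

T = 72.5 °C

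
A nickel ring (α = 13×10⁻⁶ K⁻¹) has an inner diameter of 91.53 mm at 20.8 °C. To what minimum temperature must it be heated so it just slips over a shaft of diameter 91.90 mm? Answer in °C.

Required Δd = 91.90 − 91.53 = 0.37 mm
Δd = αd₀ΔT ⇒ ΔT = Δd/(αd₀) = 0.37 / (13×10⁻⁶ × 91.53) = 310.95 K
T_min = 20.8 + 310.95 = 331.75 °C

T = 332 °C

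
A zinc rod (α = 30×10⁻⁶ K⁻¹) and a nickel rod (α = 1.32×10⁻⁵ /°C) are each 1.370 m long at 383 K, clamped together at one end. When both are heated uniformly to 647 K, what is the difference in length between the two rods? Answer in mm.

ΔT = 264 K
zinc: ΔL = 30×10⁻⁶ × 1.370 m × 264 = 1.0850×10⁻² m = 10.850 mm
nickel: ΔL = 1.32×10⁻⁵ × 1.370 m × 264 = 4.7742×10⁻³ m = 4.7742 mm
difference = 10.850 − 4.7742 = 6.0758 mm

6.08 mm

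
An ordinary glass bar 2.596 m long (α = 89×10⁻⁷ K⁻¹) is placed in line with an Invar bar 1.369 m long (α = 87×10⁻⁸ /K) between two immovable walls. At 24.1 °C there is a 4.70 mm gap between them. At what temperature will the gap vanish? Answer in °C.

T = 218 °C

α₁L₁ = 2.31044×10⁻⁵ m/K, α₂L₂ = 1.19103×10⁻⁶ m/K → total 2.429543×10⁻⁵ m/K
ΔT = g/(α₁L₁+α₂L₂) = 4.70×10⁻³ / 2.429543×10⁻⁵ = 193.45 K
T = 24.1 + 193.45 = 217.55 °C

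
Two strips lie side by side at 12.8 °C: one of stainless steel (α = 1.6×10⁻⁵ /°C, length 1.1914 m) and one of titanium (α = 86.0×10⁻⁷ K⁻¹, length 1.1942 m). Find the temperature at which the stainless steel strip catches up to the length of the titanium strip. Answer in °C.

T = 331.3 °C

Equal length when α₁L₁ΔT − α₂L₂ΔT = L₂ − L₁ = 2.80×10⁻³ m
α₁L₁ = 1.90624×10⁻⁵, α₂L₂ = 1.027012×10⁻⁵ → Δ(αL) = 8.79228×10⁻⁶ m/K
ΔT = 2.80×10⁻³ / 8.79228×10⁻⁶ = 318.461 K, so T = 12.8 + 318.461 = 331.261 °C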